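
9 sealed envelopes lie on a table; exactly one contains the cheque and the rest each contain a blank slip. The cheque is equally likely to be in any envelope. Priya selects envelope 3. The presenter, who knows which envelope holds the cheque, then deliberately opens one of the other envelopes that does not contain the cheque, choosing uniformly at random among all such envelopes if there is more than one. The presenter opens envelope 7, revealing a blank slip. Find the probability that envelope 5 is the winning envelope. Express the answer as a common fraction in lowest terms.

8/63

Condition on the true location of the cheque.
If it is in any of envelopes 1, 2, 4, 5, 6, 8, and 9 (prior 1/9 each): the presenter has 7 equally likely choices, so probability 1/7; weight (1/9)·(1/7) = 1/63 each.
If it is in envelope 3 (prior 1/9): the presenter has 8 equally likely choices, so probability 1/8; weight (1/9)·(1/8) = 1/72.
If it is in envelope 7 (prior 1/9): the presenter opened envelope 7, so this case is ruled out; weight (1/9)·0 = 0.
The weights sum to 1/8.
So P(the cheque in envelope 5 | the presenter opened envelope 7) = (1/63) / (1/8) = 8/63.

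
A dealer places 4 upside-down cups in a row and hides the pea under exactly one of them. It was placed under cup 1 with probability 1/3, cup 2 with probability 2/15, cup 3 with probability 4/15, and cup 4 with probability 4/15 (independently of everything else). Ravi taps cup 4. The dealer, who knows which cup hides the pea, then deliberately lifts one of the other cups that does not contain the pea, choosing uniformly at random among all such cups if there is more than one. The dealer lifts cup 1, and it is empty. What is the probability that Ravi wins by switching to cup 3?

6/13

Condition on the true location of the pea.
If it is under cup 1 (prior 1/3): the dealer opened cup 1, so this case is ruled out; weight (1/3)·0 = 0.
If it is under cup 2 (prior 2/15): the dealer has 2 equally likely choices, so probability 1/2; weight (2/15)·(1/2) = 1/15.
If it is under cup 3 (prior 4/15): the dealer has 2 equally likely choices, so probability 1/2; weight (4/15)·(1/2) = 2/15.
If it is under cup 4 (prior 4/15): the dealer has 3 equally likely choices, so probability 1/3; weight (4/15)·(1/3) = 4/45.
The weights sum to 13/45.
So P(the pea under cup 3 | the dealer opened cup 1) = (2/15) / (13/45) = 6/13.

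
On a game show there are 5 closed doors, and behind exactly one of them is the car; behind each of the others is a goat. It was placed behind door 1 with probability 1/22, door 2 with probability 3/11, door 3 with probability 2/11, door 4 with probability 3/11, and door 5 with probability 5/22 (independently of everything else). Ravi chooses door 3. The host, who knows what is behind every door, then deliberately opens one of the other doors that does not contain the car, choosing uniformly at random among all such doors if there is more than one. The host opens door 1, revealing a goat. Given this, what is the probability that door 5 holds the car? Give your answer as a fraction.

1/4

Apply Bayes' rule, conditioning on where the car actually is.
If it is behind door 1 (prior 1/22): the host opened door 1, so this case is ruled out; weight (1/22)·0 = 0.
If it is behind either of doors 2 and 4 (prior 3/11 each): the host has 3 equally likely choices, so probability 1/3; weight (3/11)·(1/3) = 1/11 each.
If it is behind door 3 (prior 2/11): the host has 4 equally likely choices, so probability 1/4; weight (2/11)·(1/4) = 1/22.
If it is behind door 5 (prior 5/22): the host has 3 equally likely choices, so probability 1/3; weight (5/22)·(1/3) = 5/66.
The weights sum to 10/33.
So P(the car behind door 5 | the host opened door 1) = (5/66) / (10/33) = 1/4.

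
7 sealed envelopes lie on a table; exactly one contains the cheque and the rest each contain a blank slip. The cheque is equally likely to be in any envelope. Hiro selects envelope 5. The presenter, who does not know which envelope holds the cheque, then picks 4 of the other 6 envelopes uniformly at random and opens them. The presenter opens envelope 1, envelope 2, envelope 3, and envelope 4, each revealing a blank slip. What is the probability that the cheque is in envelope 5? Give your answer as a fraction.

1/3

Consider each possible location of the cheque in turn.
If it is in any of envelopes 1, 2, 3, and 4 (prior 1/7 each): that envelope was opened and seen not to hold the prize — ruled out; weight (1/7)·0 = 0 each.
If it is in any of envelopes 5, 6, and 7 (prior 1/7 each): the presenter picks exactly this set with probability 1/15 regardless, and none is the prize; weight (1/7)·(1/15) = 1/105 each.
The weights sum to 1/35.
So P(the cheque in envelope 5 | the presenter opened envelope 1, envelope 2, envelope 3, and envelope 4) = (1/105) / (1/35) = 1/3.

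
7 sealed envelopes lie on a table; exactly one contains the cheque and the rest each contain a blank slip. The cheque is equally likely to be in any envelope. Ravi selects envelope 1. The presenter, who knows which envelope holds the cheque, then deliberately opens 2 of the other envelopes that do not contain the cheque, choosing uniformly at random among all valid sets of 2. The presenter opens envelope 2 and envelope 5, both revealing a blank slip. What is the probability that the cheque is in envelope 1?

Apply Bayes' rule, conditioning on where the cheque actually is.
If it is in envelope 1 (prior 1/7): the presenter has 15 equally likely choices, so probability 1/15; weight (1/7)·(1/15) = 1/105.
If it is in either of envelopes 2 and 5 (prior 1/7 each): that envelope was opened and seen not to hold the prize — ruled out; weight (1/7)·0 = 0 each.
If it is in any of envelopes 3, 4, 6, and 7 (prior 1/7 each): the presenter has 10 equally likely choices, so probability 1/10; weight (1/7)·(1/10) = 1/70 each.
The weights sum to 1/15.
So P(the cheque in envelope 1 | the presenter opened envelope 2 and envelope 5) = (1/105) / (1/15) = 1/7.

1/7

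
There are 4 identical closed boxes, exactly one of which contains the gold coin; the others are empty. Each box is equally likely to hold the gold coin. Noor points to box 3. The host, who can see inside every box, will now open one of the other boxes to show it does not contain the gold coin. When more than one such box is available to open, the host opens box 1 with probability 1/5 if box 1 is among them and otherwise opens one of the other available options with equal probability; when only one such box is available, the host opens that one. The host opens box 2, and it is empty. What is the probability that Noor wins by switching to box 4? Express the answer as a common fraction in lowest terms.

Consider each possible location of the gold coin in turn.
If it is in box 1 (prior 1/4): box 1 holds the prize so is unavailable; the host chooses uniformly among the 2 others, probability 1/2; weight (1/4)·(1/2) = 1/8.
If it is in box 2 (prior 1/4): the host opened box 2, so this case is ruled out; weight (1/4)·0 = 0.
If it is in box 3 (prior 1/4): box 1 is available but not opened; box 2 gets probability (1 − 1/5)/2 = 2/5; weight (1/4)·(2/5) = 1/10.
If it is in box 4 (prior 1/4): box 1 is available but not opened, probability 4/5; weight (1/4)·(4/5) = 1/5.
The weights sum to 17/40.
So P(the gold coin in box 4 | the host opened box 2) = (1/5) / (17/40) = 8/17.

8/17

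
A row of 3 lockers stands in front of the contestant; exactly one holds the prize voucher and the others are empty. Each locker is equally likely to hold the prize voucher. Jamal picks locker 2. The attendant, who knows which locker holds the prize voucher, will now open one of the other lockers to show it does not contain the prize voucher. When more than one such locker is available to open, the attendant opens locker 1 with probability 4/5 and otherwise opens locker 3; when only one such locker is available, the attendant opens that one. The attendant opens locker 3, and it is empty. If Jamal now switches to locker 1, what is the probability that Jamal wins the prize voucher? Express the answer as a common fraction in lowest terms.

5/6

Apply Bayes' rule, conditioning on where the prize voucher actually is.
If it is in locker 1 (prior 1/3): only locker 3 is available, probability 1; weight (1/3)·1 = 1/3.
If it is in locker 2 (prior 1/3): locker 1 is available but not opened, probability 1/5; weight (1/3)·(1/5) = 1/15.
If it is in locker 3 (prior 1/3): the attendant opened locker 3, so this case is ruled out; weight (1/3)·0 = 0.
The weights sum to 2/5.
So P(the prize voucher in locker 1 | the attendant opened locker 3) = (1/3) / (2/5) = 5/6.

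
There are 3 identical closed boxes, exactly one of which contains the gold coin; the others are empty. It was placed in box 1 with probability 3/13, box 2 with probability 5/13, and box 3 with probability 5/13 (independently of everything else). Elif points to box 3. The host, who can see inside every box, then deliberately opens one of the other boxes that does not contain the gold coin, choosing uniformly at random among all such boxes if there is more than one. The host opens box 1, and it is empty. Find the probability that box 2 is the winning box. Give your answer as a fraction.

Condition on the true location of the gold coin.
If it is in box 1 (prior 3/13): the host opened box 1, so this case is ruled out; weight (3/13)·0 = 0.
If it is in box 2 (prior 5/13): the host has no choice, probability 1; weight (5/13)·1 = 5/13.
If it is in box 3 (prior 5/13): the host has 2 equally likely choices, so probability 1/2; weight (5/13)·(1/2) = 5/26.
The weights sum to 15/26.
So P(the gold coin in box 2 | the host opened box 1) = (5/13) / (15/26) = 2/3.

2/3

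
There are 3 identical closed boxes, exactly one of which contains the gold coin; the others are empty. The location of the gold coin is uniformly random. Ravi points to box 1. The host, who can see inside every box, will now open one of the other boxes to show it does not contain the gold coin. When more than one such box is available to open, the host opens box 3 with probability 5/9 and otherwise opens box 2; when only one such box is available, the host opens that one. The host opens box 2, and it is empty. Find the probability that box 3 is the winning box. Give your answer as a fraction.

Consider each possible location of the gold coin in turn.
If it is in box 1 (prior 1/3): box 3 is available but not opened, probability 4/9; weight (1/3)·(4/9) = 4/27.
If it is in box 2 (prior 1/3): the host opened box 2, so this case is ruled out; weight (1/3)·0 = 0.
If it is in box 3 (prior 1/3): only box 2 is available, probability 1; weight (1/3)·1 = 1/3.
The weights sum to 13/27.
So P(the gold coin in box 3 | the host opened box 2) = (1/3) / (13/27) = 9/13.

9/13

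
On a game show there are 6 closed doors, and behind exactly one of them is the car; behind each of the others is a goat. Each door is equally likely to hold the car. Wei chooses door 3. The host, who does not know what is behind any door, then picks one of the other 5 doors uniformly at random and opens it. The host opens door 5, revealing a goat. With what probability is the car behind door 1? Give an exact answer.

1/5

Because the host chose which door to open without knowing where the car is, the choice is independent of the prize location. Learning that door 5 does not hold the car simply rules out that one location and leaves the remaining 5 doors still equally likely by symmetry.
So P(the car behind door 1) = 1/5.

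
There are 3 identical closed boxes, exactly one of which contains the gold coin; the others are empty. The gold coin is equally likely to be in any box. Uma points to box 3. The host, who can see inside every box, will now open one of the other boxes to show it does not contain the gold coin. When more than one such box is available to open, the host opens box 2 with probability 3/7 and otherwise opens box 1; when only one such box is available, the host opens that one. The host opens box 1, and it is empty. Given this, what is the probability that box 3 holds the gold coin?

4/11

Apply Bayes' rule, conditioning on where the gold coin actually is.
If it is in box 1 (prior 1/3): the host opened box 1, so this case is ruled out; weight (1/3)·0 = 0.
If it is in box 2 (prior 1/3): only box 1 is available, probability 1; weight (1/3)·1 = 1/3.
If it is in box 3 (prior 1/3): box 2 is available but not opened, probability 4/7; weight (1/3)·(4/7) = 4/21.
The weights sum to 11/21.
So P(the gold coin in box 3 | the host opened box 1) = (4/21) / (11/21) = 4/11.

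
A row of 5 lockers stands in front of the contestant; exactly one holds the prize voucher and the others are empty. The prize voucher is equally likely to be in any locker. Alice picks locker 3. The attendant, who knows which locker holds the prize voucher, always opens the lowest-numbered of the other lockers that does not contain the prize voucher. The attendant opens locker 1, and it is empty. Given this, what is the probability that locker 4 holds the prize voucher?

Condition on the true location of the prize voucher.
If it is in locker 1 (prior 1/5): the attendant opened locker 1, so this case is ruled out; weight (1/5)·0 = 0.
If it is in any of lockers 2, 3, 4, and 5 (prior 1/5 each): locker 1 is the lowest-numbered option available, probability 1; weight (1/5)·1 = 1/5 each.
The weights sum to 4/5.
So P(the prize voucher in locker 4 | the attendant opened locker 1) = (1/5) / (4/5) = 1/4.

1/4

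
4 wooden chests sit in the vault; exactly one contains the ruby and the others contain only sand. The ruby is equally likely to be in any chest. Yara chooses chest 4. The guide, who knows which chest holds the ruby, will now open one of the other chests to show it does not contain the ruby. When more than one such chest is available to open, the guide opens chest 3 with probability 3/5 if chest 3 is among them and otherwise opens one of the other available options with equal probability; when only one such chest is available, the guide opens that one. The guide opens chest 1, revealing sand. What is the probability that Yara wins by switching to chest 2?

4/11

Apply Bayes' rule, conditioning on where the ruby actually is.
If it is in chest 1 (prior 1/4): the guide opened chest 1, so this case is ruled out; weight (1/4)·0 = 0.
If it is in chest 2 (prior 1/4): chest 3 is available but not opened, probability 2/5; weight (1/4)·(2/5) = 1/10.
If it is in chest 3 (prior 1/4): chest 3 holds the prize so is unavailable; the guide chooses uniformly among the 2 others, probability 1/2; weight (1/4)·(1/2) = 1/8.
If it is in chest 4 (prior 1/4): chest 3 is available but not opened; chest 1 gets probability (1 − 3/5)/2 = 1/5; weight (1/4)·(1/5) = 1/20.
The weights sum to 11/40.
So P(the ruby in chest 2 | the guide opened chest 1) = (1/10) / (11/40) = 4/11.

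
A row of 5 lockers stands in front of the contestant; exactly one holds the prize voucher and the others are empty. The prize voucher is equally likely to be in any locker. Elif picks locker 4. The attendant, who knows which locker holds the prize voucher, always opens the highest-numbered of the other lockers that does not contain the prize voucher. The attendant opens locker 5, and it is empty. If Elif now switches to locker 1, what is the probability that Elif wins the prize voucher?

Apply Bayes' rule, conditioning on where the prize voucher actually is.
If it is in any of lockers 1, 2, 3, and 4 (prior 1/5 each): locker 5 is the highest-numbered option available, probability 1; weight (1/5)·1 = 1/5 each.
If it is in locker 5 (prior 1/5): the attendant opened locker 5, so this case is ruled out; weight (1/5)·0 = 0.
The weights sum to 4/5.
So P(the prize voucher in locker 1 | the attendant opened locker 5) = (1/5) / (4/5) = 1/4.

1/4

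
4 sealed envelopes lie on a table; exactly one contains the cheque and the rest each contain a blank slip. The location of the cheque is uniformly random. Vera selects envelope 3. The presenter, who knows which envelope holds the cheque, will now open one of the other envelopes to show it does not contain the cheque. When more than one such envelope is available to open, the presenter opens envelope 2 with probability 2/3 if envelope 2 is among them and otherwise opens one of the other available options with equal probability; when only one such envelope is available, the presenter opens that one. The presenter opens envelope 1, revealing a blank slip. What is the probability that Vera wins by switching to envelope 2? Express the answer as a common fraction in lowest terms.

1/2

Condition on the true location of the cheque.
If it is in envelope 1 (prior 1/4): the presenter opened envelope 1, so this case is ruled out; weight (1/4)·0 = 0.
If it is in envelope 2 (prior 1/4): envelope 2 holds the prize so is unavailable; the presenter chooses uniformly among the 2 others, probability 1/2; weight (1/4)·(1/2) = 1/8.
If it is in envelope 3 (prior 1/4): envelope 2 is available but not opened; envelope 1 gets probability (1 − 2/3)/2 = 1/6; weight (1/4)·(1/6) = 1/24.
If it is in envelope 4 (prior 1/4): envelope 2 is available but not opened, probability 1/3; weight (1/4)·(1/3) = 1/12.
The weights sum to 1/4.
So P(the cheque in envelope 2 | the presenter opened envelope 1) = (1/8) / (1/4) = 1/2.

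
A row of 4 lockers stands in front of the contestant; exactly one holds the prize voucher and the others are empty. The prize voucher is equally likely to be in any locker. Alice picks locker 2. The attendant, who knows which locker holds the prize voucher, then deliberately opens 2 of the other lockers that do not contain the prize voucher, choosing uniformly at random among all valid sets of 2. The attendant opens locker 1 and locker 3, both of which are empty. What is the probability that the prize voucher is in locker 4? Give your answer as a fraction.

3/4

Condition on the true location of the prize voucher.
If it is in either of lockers 1 and 3 (prior 1/4 each): that locker was opened and seen not to hold the prize — ruled out; weight (1/4)·0 = 0 each.
If it is in locker 2 (prior 1/4): the attendant has 3 equally likely choices, so probability 1/3; weight (1/4)·(1/3) = 1/12.
If it is in locker 4 (prior 1/4): the attendant has no choice, probability 1; weight (1/4)·1 = 1/4.
The weights sum to 1/3.
So P(the prize voucher in locker 4 | the attendant opened locker 1 and locker 3) = (1/4) / (1/3) = 3/4.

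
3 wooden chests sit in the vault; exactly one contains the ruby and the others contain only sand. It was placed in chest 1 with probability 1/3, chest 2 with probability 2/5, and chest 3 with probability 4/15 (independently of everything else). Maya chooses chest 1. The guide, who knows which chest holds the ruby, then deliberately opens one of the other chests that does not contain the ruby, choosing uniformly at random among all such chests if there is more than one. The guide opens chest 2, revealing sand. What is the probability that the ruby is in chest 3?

8/13

Condition on the true location of the ruby.
If it is in chest 1 (prior 1/3): the guide has 2 equally likely choices, so probability 1/2; weight (1/3)·(1/2) = 1/6.
If it is in chest 2 (prior 2/5): the guide opened chest 2, so this case is ruled out; weight (2/5)·0 = 0.
If it is in chest 3 (prior 4/15): the guide has no choice, probability 1; weight (4/15)·1 = 4/15.
The weights sum to 13/30.
So P(the ruby in chest 3 | the guide opened chest 2) = (4/15) / (13/30) = 8/13.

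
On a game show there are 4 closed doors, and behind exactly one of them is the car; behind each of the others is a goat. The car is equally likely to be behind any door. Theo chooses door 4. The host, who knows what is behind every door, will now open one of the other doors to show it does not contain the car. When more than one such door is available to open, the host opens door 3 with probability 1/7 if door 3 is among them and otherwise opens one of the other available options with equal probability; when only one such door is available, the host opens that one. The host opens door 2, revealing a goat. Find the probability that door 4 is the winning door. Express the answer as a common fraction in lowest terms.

6/25

Apply Bayes' rule, conditioning on where the car actually is.
If it is behind door 1 (prior 1/4): door 3 is available but not opened, probability 6/7; weight (1/4)·(6/7) = 3/14.
If it is behind door 2 (prior 1/4): the host opened door 2, so this case is ruled out; weight (1/4)·0 = 0.
If it is behind door 3 (prior 1/4): door 3 holds the prize so is unavailable; the host chooses uniformly among the 2 others, probability 1/2; weight (1/4)·(1/2) = 1/8.
If it is behind door 4 (prior 1/4): door 3 is available but not opened; door 2 gets probability (1 − 1/7)/2 = 3/7; weight (1/4)·(3/7) = 3/28.
The weights sum to 25/56.
So P(the car behind door 4 | the host opened door 2) = (3/28) / (25/56) = 6/25.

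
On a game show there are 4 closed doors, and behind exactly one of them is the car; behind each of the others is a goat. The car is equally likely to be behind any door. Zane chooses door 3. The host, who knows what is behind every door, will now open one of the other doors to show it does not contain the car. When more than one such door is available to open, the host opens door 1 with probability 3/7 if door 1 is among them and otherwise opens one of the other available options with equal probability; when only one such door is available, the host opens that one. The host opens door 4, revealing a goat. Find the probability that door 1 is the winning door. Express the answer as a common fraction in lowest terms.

Condition on the true location of the car.
If it is behind door 1 (prior 1/4): door 1 holds the prize so is unavailable; the host chooses uniformly among the 2 others, probability 1/2; weight (1/4)·(1/2) = 1/8.
If it is behind door 2 (prior 1/4): door 1 is available but not opened, probability 4/7; weight (1/4)·(4/7) = 1/7.
If it is behind door 3 (prior 1/4): door 1 is available but not opened; door 4 gets probability (1 − 3/7)/2 = 2/7; weight (1/4)·(2/7) = 1/14.
If it is behind door 4 (prior 1/4): the host opened door 4, so this case is ruled out; weight (1/4)·0 = 0.
The weights sum to 19/56.
So P(the car behind door 1 | the host opened door 4) = (1/8) / (19/56) = 7/19.

7/19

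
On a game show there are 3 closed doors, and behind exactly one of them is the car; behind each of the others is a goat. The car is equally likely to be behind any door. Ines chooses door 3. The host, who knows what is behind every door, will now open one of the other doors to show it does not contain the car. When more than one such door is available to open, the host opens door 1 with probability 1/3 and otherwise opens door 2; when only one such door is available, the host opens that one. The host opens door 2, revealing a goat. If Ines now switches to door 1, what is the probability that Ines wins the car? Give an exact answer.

3/5

Apply Bayes' rule, conditioning on where the car actually is.
If it is behind door 1 (prior 1/3): only door 2 is available, probability 1; weight (1/3)·1 = 1/3.
If it is behind door 2 (prior 1/3): the host opened door 2, so this case is ruled out; weight (1/3)·0 = 0.
If it is behind door 3 (prior 1/3): door 1 is available but not opened, probability 2/3; weight (1/3)·(2/3) = 2/9.
The weights sum to 5/9.
So P(the car behind door 1 | the host opened door 2) = (1/3) / (5/9) = 3/5.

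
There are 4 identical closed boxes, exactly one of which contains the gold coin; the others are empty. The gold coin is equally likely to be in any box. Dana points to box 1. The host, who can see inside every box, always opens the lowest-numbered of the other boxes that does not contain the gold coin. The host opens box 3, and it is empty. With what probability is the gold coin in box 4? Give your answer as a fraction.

0

Apply Bayes' rule, conditioning on where the gold coin actually is.
If it is in either of boxes 1 and 4 (prior 1/4 each): the host would have opened box 2 instead, probability 0; weight (1/4)·0 = 0 each.
If it is in box 2 (prior 1/4): box 3 is the lowest-numbered option available, probability 1; weight (1/4)·1 = 1/4.
If it is in box 3 (prior 1/4): the host opened box 3, so this case is ruled out; weight (1/4)·0 = 0.
The weights sum to 1/4.
So P(the gold coin in box 4 | the host opened box 3) = 0 / (1/4) = 0.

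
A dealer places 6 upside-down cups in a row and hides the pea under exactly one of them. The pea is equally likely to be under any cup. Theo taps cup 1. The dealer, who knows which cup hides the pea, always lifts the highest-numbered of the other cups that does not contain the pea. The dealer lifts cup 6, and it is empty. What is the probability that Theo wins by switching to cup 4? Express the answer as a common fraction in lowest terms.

Apply Bayes' rule, conditioning on where the pea actually is.
If it is under any of cups 1, 2, 3, 4, and 5 (prior 1/6 each): cup 6 is the highest-numbered option available, probability 1; weight (1/6)·1 = 1/6 each.
If it is under cup 6 (prior 1/6): the dealer opened cup 6, so this case is ruled out; weight (1/6)·0 = 0.
The weights sum to 5/6.
So P(the pea under cup 4 | the dealer opened cup 6) = (1/6) / (5/6) = 1/5.

1/5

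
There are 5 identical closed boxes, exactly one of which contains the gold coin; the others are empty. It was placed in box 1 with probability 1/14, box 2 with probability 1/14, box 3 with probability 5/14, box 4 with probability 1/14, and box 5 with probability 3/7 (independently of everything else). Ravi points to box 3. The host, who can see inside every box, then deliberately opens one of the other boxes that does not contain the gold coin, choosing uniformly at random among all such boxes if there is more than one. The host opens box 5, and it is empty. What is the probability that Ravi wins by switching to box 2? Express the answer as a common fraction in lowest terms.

4/27

Consider each possible location of the gold coin in turn.
If it is in any of boxes 1, 2, and 4 (prior 1/14 each): the host has 3 equally likely choices, so probability 1/3; weight (1/14)·(1/3) = 1/42 each.
If it is in box 3 (prior 5/14): the host has 4 equally likely choices, so probability 1/4; weight (5/14)·(1/4) = 5/56.
If it is in box 5 (prior 3/7): the host opened box 5, so this case is ruled out; weight (3/7)·0 = 0.
The weights sum to 9/56.
So P(the gold coin in box 2 | the host opened box 5) = (1/42) / (9/56) = 4/27.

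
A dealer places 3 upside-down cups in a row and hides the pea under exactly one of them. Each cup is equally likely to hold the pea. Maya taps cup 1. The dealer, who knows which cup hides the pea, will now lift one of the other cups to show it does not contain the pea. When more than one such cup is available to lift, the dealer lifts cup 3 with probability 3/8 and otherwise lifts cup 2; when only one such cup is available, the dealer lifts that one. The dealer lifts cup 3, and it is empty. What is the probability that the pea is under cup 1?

3/11

Consider each possible location of the pea in turn.
If it is under cup 1 (prior 1/3): cup 3 is available, opened with probability 3/8; weight (1/3)·(3/8) = 1/8.
If it is under cup 2 (prior 1/3): only cup 3 is available, probability 1; weight (1/3)·1 = 1/3.
If it is under cup 3 (prior 1/3): the dealer opened cup 3, so this case is ruled out; weight (1/3)·0 = 0.
The weights sum to 11/24.
So P(the pea under cup 1 | the dealer opened cup 3) = (1/8) / (11/24) = 3/11.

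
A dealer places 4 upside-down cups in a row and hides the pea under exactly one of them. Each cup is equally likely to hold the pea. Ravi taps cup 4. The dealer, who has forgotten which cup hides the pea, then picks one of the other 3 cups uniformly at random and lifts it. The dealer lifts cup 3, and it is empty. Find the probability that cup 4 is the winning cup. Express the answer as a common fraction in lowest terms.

Because the dealer chose which cup to lift without knowing where the pea is, the choice is independent of the prize location. Learning that cup 3 does not hold the pea simply rules out that one location and leaves the remaining 3 cups still equally likely by symmetry.
So P(the pea under cup 4) = 1/3.

1/3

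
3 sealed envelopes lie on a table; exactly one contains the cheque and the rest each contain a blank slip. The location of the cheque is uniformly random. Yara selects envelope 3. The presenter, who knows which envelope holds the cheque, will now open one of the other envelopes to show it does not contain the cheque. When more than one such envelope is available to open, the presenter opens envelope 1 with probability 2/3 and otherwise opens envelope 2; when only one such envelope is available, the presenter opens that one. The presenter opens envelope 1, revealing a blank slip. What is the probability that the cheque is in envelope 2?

Condition on the true location of the cheque.
If it is in envelope 1 (prior 1/3): the presenter opened envelope 1, so this case is ruled out; weight (1/3)·0 = 0.
If it is in envelope 2 (prior 1/3): only envelope 1 is available, probability 1; weight (1/3)·1 = 1/3.
If it is in envelope 3 (prior 1/3): envelope 1 is available, opened with probability 2/3; weight (1/3)·(2/3) = 2/9.
The weights sum to 5/9.
So P(the cheque in envelope 2 | the presenter opened envelope 1) = (1/3) / (5/9) = 3/5.

3/5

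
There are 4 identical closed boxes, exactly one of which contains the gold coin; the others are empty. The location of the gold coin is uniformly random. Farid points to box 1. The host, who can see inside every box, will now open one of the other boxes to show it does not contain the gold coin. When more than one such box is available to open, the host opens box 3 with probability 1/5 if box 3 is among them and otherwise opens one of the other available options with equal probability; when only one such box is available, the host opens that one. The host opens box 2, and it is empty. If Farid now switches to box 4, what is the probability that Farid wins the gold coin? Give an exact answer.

8/17

Consider each possible location of the gold coin in turn.
If it is in box 1 (prior 1/4): box 3 is available but not opened; box 2 gets probability (1 − 1/5)/2 = 2/5; weight (1/4)·(2/5) = 1/10.
If it is in box 2 (prior 1/4): the host opened box 2, so this case is ruled out; weight (1/4)·0 = 0.
If it is in box 3 (prior 1/4): box 3 holds the prize so is unavailable; the host chooses uniformly among the 2 others, probability 1/2; weight (1/4)·(1/2) = 1/8.
If it is in box 4 (prior 1/4): box 3 is available but not opened, probability 4/5; weight (1/4)·(4/5) = 1/5.
The weights sum to 17/40.
So P(the gold coin in box 4 | the host opened box 2) = (1/5) / (17/40) = 8/17.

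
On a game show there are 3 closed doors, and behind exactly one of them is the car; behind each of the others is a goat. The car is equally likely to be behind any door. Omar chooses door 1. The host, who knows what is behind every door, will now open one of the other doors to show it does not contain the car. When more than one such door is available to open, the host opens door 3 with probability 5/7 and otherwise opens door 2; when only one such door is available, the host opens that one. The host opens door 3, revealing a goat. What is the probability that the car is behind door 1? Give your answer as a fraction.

5/12

Consider each possible location of the car in turn.
If it is behind door 1 (prior 1/3): door 3 is available, opened with probability 5/7; weight (1/3)·(5/7) = 5/21.
If it is behind door 2 (prior 1/3): only door 3 is available, probability 1; weight (1/3)·1 = 1/3.
If it is behind door 3 (prior 1/3): the host opened door 3, so this case is ruled out; weight (1/3)·0 = 0.
The weights sum to 4/7.
So P(the car behind door 1 | the host opened door 3) = (5/21) / (4/7) = 5/12.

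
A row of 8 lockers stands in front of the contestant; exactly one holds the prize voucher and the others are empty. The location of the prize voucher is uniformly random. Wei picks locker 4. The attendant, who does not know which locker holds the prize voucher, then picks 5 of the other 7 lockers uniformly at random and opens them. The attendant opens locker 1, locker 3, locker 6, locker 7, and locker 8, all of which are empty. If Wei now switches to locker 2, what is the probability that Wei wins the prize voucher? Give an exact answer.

Condition on the true location of the prize voucher.
If it is in any of lockers 1, 3, 6, 7, and 8 (prior 1/8 each): that locker was opened and seen not to hold the prize — ruled out; weight (1/8)·0 = 0 each.
If it is in any of lockers 2, 4, and 5 (prior 1/8 each): the attendant picks exactly this set with probability 1/21 regardless, and none is the prize; weight (1/8)·(1/21) = 1/168 each.
The weights sum to 1/56.
So P(the prize voucher in locker 2 | the attendant opened locker 1, locker 3, locker 6, locker 7, and locker 8) = (1/168) / (1/56) = 1/3.

1/3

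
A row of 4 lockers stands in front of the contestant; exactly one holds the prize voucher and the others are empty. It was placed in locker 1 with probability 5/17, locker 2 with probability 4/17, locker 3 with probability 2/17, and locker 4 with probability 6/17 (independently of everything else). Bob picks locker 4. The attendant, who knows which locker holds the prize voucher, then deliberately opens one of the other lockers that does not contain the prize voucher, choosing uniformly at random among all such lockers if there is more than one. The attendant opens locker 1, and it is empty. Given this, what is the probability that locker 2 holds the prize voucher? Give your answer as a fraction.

2/5

Apply Bayes' rule, conditioning on where the prize voucher actually is.
If it is in locker 1 (prior 5/17): the attendant opened locker 1, so this case is ruled out; weight (5/17)·0 = 0.
If it is in locker 2 (prior 4/17): the attendant has 2 equally likely choices, so probability 1/2; weight (4/17)·(1/2) = 2/17.
If it is in locker 3 (prior 2/17): the attendant has 2 equally likely choices, so probability 1/2; weight (2/17)·(1/2) = 1/17.
If it is in locker 4 (prior 6/17): the attendant has 3 equally likely choices, so probability 1/3; weight (6/17)·(1/3) = 2/17.
The weights sum to 5/17.
So P(the prize voucher in locker 2 | the attendant opened locker 1) = (2/17) / (5/17) = 2/5.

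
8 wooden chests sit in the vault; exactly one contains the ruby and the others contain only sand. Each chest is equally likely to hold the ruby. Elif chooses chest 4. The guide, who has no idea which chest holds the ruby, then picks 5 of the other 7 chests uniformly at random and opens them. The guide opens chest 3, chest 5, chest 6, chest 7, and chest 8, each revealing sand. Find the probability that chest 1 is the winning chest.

Condition on the true location of the ruby.
If it is in any of chests 1, 2, and 4 (prior 1/8 each): the guide picks exactly this set with probability 1/21 regardless, and none is the prize; weight (1/8)·(1/21) = 1/168 each.
If it is in any of chests 3, 5, 6, 7, and 8 (prior 1/8 each): that chest was opened and seen not to hold the prize — ruled out; weight (1/8)·0 = 0 each.
The weights sum to 1/56.
So P(the ruby in chest 1 | the guide opened chest 3, chest 5, chest 6, chest 7, and chest 8) = (1/168) / (1/56) = 1/3.

1/3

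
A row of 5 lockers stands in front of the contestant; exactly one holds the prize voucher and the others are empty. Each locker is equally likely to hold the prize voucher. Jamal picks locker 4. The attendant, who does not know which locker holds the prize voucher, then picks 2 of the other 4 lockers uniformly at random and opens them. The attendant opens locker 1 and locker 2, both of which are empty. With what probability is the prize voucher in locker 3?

Because the attendant chose which lockers to open without knowing where the prize voucher is, the choice is independent of the prize location. Learning that none of the 2 opened lockers holds the prize voucher simply rules out those 2 locations and leaves the remaining 3 lockers still equally likely by symmetry.
So P(the prize voucher in locker 3) = 1/3.

1/3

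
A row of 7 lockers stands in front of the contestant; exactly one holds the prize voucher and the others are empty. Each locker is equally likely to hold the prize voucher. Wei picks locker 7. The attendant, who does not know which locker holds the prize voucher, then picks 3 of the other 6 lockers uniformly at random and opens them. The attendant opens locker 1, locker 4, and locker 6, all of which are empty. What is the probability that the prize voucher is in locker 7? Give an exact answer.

Because the attendant chose which lockers to open without knowing where the prize voucher is, the choice is independent of the prize location. Learning that none of the 3 opened lockers holds the prize voucher simply rules out those 3 locations and leaves the remaining 4 lockers still equally likely by symmetry.
So P(the prize voucher in locker 7) = 1/4.

1/4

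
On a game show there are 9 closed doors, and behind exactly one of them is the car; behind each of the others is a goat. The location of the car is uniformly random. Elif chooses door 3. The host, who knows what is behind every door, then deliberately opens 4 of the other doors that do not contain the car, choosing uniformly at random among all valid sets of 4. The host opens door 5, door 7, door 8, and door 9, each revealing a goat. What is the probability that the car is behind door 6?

2/9

Condition on the true location of the car.
If it is behind any of doors 1, 2, 4, and 6 (prior 1/9 each): the host has 35 equally likely choices, so probability 1/35; weight (1/9)·(1/35) = 1/315 each.
If it is behind door 3 (prior 1/9): the host has 70 equally likely choices, so probability 1/70; weight (1/9)·(1/70) = 1/630.
If it is behind any of doors 5, 7, 8, and 9 (prior 1/9 each): that door was opened and seen not to hold the prize — ruled out; weight (1/9)·0 = 0 each.
The weights sum to 1/70.
So P(the car behind door 6 | the host opened door 5, door 7, door 8, and door 9) = (1/315) / (1/70) = 2/9.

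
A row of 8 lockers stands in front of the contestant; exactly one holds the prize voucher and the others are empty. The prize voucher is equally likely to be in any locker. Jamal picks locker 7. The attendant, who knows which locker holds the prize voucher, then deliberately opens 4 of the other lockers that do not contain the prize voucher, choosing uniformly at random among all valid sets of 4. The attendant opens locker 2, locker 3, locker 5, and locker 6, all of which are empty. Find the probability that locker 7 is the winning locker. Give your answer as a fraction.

1/8

Apply Bayes' rule, conditioning on where the prize voucher actually is.
If it is in any of lockers 1, 4, and 8 (prior 1/8 each): the attendant has 15 equally likely choices, so probability 1/15; weight (1/8)·(1/15) = 1/120 each.
If it is in any of lockers 2, 3, 5, and 6 (prior 1/8 each): that locker was opened and seen not to hold the prize — ruled out; weight (1/8)·0 = 0 each.
If it is in locker 7 (prior 1/8): the attendant has 35 equally likely choices, so probability 1/35; weight (1/8)·(1/35) = 1/280.
The weights sum to 1/35.
So P(the prize voucher in locker 7 | the attendant opened locker 2, locker 3, locker 5, and locker 6) = (1/280) / (1/35) = 1/8.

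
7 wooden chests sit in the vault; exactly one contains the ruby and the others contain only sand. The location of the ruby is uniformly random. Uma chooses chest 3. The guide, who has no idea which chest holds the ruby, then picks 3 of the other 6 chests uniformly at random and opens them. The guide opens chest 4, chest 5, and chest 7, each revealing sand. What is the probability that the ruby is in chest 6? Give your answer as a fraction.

1/4

Consider each possible location of the ruby in turn.
If it is in any of chests 1, 2, 3, and 6 (prior 1/7 each): the guide picks exactly this set with probability 1/20 regardless, and none is the prize; weight (1/7)·(1/20) = 1/140 each.
If it is in any of chests 4, 5, and 7 (prior 1/7 each): that chest was opened and seen not to hold the prize — ruled out; weight (1/7)·0 = 0 each.
The weights sum to 1/35.
So P(the ruby in chest 6 | the guide opened chest 4, chest 5, and chest 7) = (1/140) / (1/35) = 1/4.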